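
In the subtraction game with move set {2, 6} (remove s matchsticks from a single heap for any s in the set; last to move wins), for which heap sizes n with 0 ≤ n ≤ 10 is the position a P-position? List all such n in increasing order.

Build the Grundy sequence with g(k) = mex{g(k−s) : s ∈ {2, 6}, s ≤ k}:
g(0) = mex{} = 0
g(1) = mex{} = 0
g(2) = mex{0} = 1
g(3) = mex{0} = 1
g(4) = mex{1} = 0
g(5) = mex{1} = 0
g(6) = mex{0} = 1
g(7) = mex{0} = 1
g(8) = mex{1} = 0
g(9) = mex{1} = 0
g(10) = mex{0} = 1
The P-positions (g = 0) in 0..10 are 0, 1, 4, 5, 8, 9.

0, 1, 4, 5, 8, 9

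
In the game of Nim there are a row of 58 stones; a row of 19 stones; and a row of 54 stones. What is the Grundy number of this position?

31

In binary:
  111010  (58)
  010011  (19)
  110110  (54)
  ------
  011111  (31)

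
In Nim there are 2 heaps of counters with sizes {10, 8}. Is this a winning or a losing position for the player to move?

Nim-sum: 10 ⊕ 8 = 2.
The nim-sum is 2 ≠ 0, so this is an N-position: the player to move can win.

Winning position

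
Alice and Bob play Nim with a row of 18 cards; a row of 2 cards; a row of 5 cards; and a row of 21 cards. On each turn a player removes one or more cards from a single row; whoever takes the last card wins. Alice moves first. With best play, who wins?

Bob wins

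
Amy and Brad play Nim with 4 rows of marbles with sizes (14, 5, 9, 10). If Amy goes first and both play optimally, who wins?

Amy wins

Nim-sum: 14 XOR 5 XOR 9 XOR 10 = 8.
The nim-sum is 8 ≠ 0, so this is an N-position: the player to move can win; Amy has a winning move.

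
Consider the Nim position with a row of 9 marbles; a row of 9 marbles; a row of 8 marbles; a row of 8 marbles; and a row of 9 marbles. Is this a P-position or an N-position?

N-position

Bitwise XOR of the heap sizes:
  1001  (9)
  1001  (9)
  1000  (8)
  1000  (8)
  1001  (9)
  ----
  1001  (9)
The nim-sum is 9 ≠ 0, so this is an N-position: the player to move can win.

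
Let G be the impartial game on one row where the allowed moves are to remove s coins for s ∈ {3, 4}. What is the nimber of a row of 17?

1

Grundy values for subtraction set {3, 4}:
k:     0  1  2  3  4  5  6  7  8  9 10 11 12 13 14 15 16 17
g(k):  0  0  0  1  1  1  2  0  0  0  1  1  1  2  0  0  0  1
So g(17) = 1.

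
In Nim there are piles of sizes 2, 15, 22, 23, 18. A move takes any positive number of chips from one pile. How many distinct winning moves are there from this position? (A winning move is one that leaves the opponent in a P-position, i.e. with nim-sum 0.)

3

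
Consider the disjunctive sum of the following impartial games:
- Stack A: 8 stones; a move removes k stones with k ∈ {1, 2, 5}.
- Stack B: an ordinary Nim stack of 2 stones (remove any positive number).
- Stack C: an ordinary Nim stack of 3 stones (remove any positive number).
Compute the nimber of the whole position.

3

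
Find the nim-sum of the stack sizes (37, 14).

Compute the nim-sum pairwise:
37 ⊕ 14 = 43

43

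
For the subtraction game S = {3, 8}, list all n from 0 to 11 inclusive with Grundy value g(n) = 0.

0, 1, 2, 6, 7, 11

Compute g(0), g(1), … for moves {3, 8}:
k:     0  1  2  3  4  5  6  7  8  9 10 11
g(k):  0  0  0  1  1  1  0  0  2  1  1  0
The P-positions (g = 0) in 0..11 are 0, 1, 2, 6, 7, 11.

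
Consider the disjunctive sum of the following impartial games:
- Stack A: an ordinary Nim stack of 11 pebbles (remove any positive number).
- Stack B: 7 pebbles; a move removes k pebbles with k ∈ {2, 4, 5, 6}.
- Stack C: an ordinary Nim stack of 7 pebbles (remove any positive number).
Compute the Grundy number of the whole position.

Stack A is a plain Nim stack of size 11, so its Grundy value is 11.
Grundy values for stack B (subtraction set {2, 4, 5, 6}):
g(0) = mex{} = 0
g(1) = mex{} = 0
g(2) = mex{0} = 1
g(3) = mex{0} = 1
g(4) = mex{0,1} = 2
g(5) = mex{0,1} = 2
g(6) = mex{0,1,2} = 3
g(7) = mex{0,1,2} = 3
So g(7) = 3.
Stack C is a plain Nim stack of size 7, so its Grundy value is 7.
The value of a disjunctive sum is the nim-sum of the parts.
Combined value = 11 ⊕ 3 ⊕ 7 = 15.

15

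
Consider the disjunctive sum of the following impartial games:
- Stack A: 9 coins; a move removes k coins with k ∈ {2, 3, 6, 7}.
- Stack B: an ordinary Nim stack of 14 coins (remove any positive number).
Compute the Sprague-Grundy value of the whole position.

14

For stack A, compute g(0), g(1), … with moves {2, 3, 6, 7}:
g(0) = mex{} = 0
g(1) = mex{} = 0
g(2) = mex{0} = 1
g(3) = mex{0} = 1
g(4) = mex{0,1} = 2
g(5) = mex{1} = 0
g(6) = mex{0,1,2} = 3
g(7) = mex{0,2} = 1
g(8) = mex{0,1,3} = 2
g(9) = mex{1,3} = 0
So g(9) = 0.
Stack B is a plain Nim stack of size 14, so its Grundy value is 14.
The value of a disjunctive sum is the nim-sum of the parts.
Combined value = 0 ⊕ 14 = 14.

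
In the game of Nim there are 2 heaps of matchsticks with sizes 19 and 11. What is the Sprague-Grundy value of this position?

In binary:
  10011  (19)
  01011  (11)
  -----
  11000  (24)

24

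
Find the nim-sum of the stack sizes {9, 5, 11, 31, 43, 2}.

49

Compute the nim-sum pairwise:
9 ⊕ 5 = 12
12 ⊕ 11 = 7
7 ⊕ 31 = 24
24 ⊕ 43 = 51
51 ⊕ 2 = 49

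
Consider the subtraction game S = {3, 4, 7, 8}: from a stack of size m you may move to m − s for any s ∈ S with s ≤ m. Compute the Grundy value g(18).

2

Build the Grundy sequence with g(k) = mex{g(k−s) : s ∈ {3, 4, 7, 8}, s ≤ k}:
k:     0  1  2  3  4  5  6  7  8  9 10 11 12 13 14 15 16 17 18
g(k):  0  0  0  1  1  1  2  2  2  3  3  0  0  0  1  1  1  2  2
So g(18) = 2.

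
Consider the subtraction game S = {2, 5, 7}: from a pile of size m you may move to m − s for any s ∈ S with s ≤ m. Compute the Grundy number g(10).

Compute g(0), g(1), … for moves {2, 5, 7}:
k:     0  1  2  3  4  5  6  7  8  9 10
g(k):  0  0  1  1  0  2  1  3  2  2  0
So g(10) = 0.

0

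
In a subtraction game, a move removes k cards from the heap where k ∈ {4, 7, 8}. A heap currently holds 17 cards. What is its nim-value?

1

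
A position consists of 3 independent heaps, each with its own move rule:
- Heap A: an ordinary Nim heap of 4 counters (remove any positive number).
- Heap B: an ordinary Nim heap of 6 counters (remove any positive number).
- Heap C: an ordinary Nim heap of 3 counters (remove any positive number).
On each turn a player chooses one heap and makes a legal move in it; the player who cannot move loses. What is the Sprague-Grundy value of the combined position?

Heap A is a plain Nim heap of size 4, so its Grundy value is 4.
Heap B is a plain Nim heap of size 6, so its Grundy value is 6.
Heap C is a plain Nim heap of size 3, so its Grundy value is 3.
By the Sprague-Grundy theorem, the Grundy value of a sum of independent games is the XOR of the component values.
Combined value = 4 XOR 6 XOR 3 = 1.

1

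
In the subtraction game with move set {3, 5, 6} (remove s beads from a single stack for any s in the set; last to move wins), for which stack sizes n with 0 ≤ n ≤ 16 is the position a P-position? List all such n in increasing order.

0, 1, 2, 9, 10, 11

Build the Grundy sequence with g(k) = mex{g(k−s) : s ∈ {3, 5, 6}, s ≤ k}:
k:     0  1  2  3  4  5  6  7  8  9 10 11 12 13 14 15 16
g(k):  0  0  0  1  1  1  2  2  2  0  0  0  1  1  1  2  2
The P-positions (g = 0) in 0..16 are 0, 1, 2, 9, 10, 11.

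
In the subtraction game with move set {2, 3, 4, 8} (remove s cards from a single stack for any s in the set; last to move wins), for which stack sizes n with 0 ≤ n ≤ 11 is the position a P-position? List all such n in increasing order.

0, 1, 6, 7

Compute g(0), g(1), … for moves {2, 3, 4, 8}:
g(0) = mex{} = 0
g(1) = mex{} = 0
g(2) = mex{0} = 1
g(3) = mex{0} = 1
g(4) = mex{0,1} = 2
g(5) = mex{0,1} = 2
g(6) = mex{1,2} = 0
g(7) = mex{1,2} = 0
g(8) = mex{0,2} = 1
g(9) = mex{0,2} = 1
g(10) = mex{0,1} = 2
g(11) = mex{0,1} = 2
The P-positions (g = 0) in 0..11 are 0, 1, 6, 7.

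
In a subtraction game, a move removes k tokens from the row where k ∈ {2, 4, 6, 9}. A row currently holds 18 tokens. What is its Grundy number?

1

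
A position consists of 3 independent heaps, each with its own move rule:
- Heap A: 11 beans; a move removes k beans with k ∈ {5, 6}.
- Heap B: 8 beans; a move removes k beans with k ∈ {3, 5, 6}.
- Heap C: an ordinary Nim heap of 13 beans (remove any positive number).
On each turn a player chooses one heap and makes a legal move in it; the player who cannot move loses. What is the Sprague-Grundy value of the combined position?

15

Grundy values for heap A (subtraction set {5, 6}):
k:     0  1  2  3  4  5  6  7  8  9 10 11
g(k):  0  0  0  0  0  1  1  1  1  1  2  0
So g(11) = 0.
Build the Grundy sequence for heap B with g(k) = mex{g(k−s) : s ∈ {3, 5, 6}, s ≤ k}:
k:     0  1  2  3  4  5  6  7  8
g(k):  0  0  0  1  1  1  2  2  2
So g(8) = 2.
Heap C is a plain Nim heap of size 13, so its Grundy value is 13.
By the Sprague-Grundy theorem, the Grundy value of a sum of independent games is the XOR of the component values.
Combined value = 0 ⊕ 2 ⊕ 13 = 15.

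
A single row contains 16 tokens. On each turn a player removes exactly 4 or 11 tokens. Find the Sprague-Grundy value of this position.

0

Grundy values for subtraction set {4, 11}:
k:     0  1  2  3  4  5  6  7  8  9 10 11 12 13 14 15 16
g(k):  0  0  0  0  1  1  1  1  0  0  0  2  1  1  1  0  0
So g(16) = 0.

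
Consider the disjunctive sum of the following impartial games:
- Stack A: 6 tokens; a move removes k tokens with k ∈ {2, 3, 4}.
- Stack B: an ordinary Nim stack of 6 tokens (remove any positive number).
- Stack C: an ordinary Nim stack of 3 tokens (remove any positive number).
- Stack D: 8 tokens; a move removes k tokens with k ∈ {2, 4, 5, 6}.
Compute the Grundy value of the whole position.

Grundy values for stack A (subtraction set {2, 3, 4}):
k:     0  1  2  3  4  5  6
g(k):  0  0  1  1  2  2  0
So g(6) = 0.
Stack B is a plain Nim stack of size 6, so its Grundy value is 6.
Stack C is a plain Nim stack of size 3, so its Grundy value is 3.
Build the Grundy sequence for stack D with g(k) = mex{g(k−s) : s ∈ {2, 4, 5, 6}, s ≤ k}:
g(0) = mex{} = 0
g(1) = mex{} = 0
g(2) = mex{0} = 1
g(3) = mex{0} = 1
g(4) = mex{0,1} = 2
g(5) = mex{0,1} = 2
g(6) = mex{0,1,2} = 3
g(7) = mex{0,1,2} = 3
g(8) = mex{1,2,3} = 0
So g(8) = 0.
The value of a disjunctive sum is the nim-sum of the parts.
Combined value = 0 ⊕ 6 ⊕ 3 ⊕ 0 = 5.

5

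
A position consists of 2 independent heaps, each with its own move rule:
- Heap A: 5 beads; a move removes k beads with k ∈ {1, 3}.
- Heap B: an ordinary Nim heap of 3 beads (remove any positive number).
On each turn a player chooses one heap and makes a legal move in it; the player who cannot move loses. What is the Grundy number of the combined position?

For heap A, compute g(0), g(1), … with moves {1, 3}:
k:     0  1  2  3  4  5
g(k):  0  1  0  1  0  1
So g(5) = 1.
Heap B is a plain Nim heap of size 3, so its Grundy value is 3.
By the Sprague-Grundy theorem, the Grundy value of a sum of independent games is the XOR of the component values.
Combined value = 1 ⊕ 3 = 2.

2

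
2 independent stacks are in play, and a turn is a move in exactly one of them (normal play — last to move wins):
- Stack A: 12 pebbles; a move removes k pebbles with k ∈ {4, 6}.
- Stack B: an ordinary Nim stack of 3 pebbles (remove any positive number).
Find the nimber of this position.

3

Grundy values for stack A (subtraction set {4, 6}):
k:     0  1  2  3  4  5  6  7  8  9 10 11 12
g(k):  0  0  0  0  1  1  1  1  2  2  0  0  0
So g(12) = 0.
Stack B is a plain Nim stack of size 3, so its Grundy value is 3.
By the Sprague-Grundy theorem, the Grundy value of a sum of independent games is the XOR of the component values.
Combined value = 0 ⊕ 3 = 3.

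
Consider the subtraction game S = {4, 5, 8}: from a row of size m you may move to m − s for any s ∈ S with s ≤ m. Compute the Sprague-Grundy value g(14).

0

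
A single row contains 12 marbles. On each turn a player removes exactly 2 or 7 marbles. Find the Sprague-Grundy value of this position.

1

Grundy values for subtraction set {2, 7}:
k:     0  1  2  3  4  5  6  7  8  9 10 11 12
g(k):  0  0  1  1  0  0  1  1  2  0  0  1  1
So g(12) = 1.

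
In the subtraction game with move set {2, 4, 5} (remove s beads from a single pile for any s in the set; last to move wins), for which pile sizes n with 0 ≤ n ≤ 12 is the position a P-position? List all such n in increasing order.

0, 1, 7, 8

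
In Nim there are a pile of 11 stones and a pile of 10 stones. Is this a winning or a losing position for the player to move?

Nim-sum: 11 ⊕ 10 = 1.
The nim-sum is 1 ≠ 0, so this is an N-position: the player to move can win.

Winning position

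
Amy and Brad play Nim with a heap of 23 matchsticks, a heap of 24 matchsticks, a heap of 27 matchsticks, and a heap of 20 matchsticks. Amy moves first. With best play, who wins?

Compute the nim-sum pairwise:
23 ^ 24 = 15
15 ^ 27 = 20
20 ^ 20 = 0
The nim-sum is 0, so this is a P-position: the player to move is in a losing position under optimal play; Amy is about to move from it and so loses — Brad wins.

Brad wins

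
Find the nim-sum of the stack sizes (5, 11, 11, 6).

Nim-sum: 5 ⊕ 11 ⊕ 11 ⊕ 6 = 3.

3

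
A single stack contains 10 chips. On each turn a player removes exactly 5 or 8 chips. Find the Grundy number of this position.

Build the Grundy sequence with g(k) = mex{g(k−s) : s ∈ {5, 8}, s ≤ k}:
k:     0  1  2  3  4  5  6  7  8  9 10
g(k):  0  0  0  0  0  1  1  1  1  1  2
So g(10) = 2.

2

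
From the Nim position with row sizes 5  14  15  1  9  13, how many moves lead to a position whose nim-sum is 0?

In binary:
  0101  (5)
  1110  (14)
  1111  (15)
  0001  (1)
  1001  (9)
  1101  (13)
  ----
  0001  (1)
The overall nim-sum is X = 1. A row of size p has a winning move iff p XOR X < p (reduce it to p XOR X).
  5: 5 XOR 1 = 4 < 5 — winning move (to 4).
  14: 14 XOR 1 = 15 ≥ 14 — no move.
  15: 15 XOR 1 = 14 < 15 — winning move (to 14).
  1: 1 XOR 1 = 0 < 1 — winning move (to 0).
  9: 9 XOR 1 = 8 < 9 — winning move (to 8).
  13: 13 XOR 1 = 12 < 13 — winning move (to 12).
That gives 5 winning moves.

5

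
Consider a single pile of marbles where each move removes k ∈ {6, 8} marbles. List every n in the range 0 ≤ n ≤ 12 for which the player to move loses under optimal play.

0, 1, 2, 3, 4, 5

Compute g(0), g(1), … for moves {6, 8}:
g(0) = mex{} = 0
g(1) = mex{} = 0
g(2) = mex{} = 0
g(3) = mex{} = 0
g(4) = mex{} = 0
g(5) = mex{} = 0
g(6) = mex{0} = 1
g(7) = mex{0} = 1
g(8) = mex{0} = 1
g(9) = mex{0} = 1
g(10) = mex{0} = 1
g(11) = mex{0} = 1
g(12) = mex{0,1} = 2
The P-positions (g = 0) in 0..12 are 0, 1, 2, 3, 4, 5.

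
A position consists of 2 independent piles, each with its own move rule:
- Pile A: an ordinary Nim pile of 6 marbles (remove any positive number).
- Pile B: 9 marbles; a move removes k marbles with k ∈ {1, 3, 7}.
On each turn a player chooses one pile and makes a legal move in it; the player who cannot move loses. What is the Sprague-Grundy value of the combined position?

7

Pile A is a plain Nim pile of size 6, so its Grundy value is 6.
Build the Grundy sequence for pile B with g(k) = mex{g(k−s) : s ∈ {1, 3, 7}, s ≤ k}:
k:     0  1  2  3  4  5  6  7  8  9
g(k):  0  1  0  1  0  1  0  1  0  1
So g(9) = 1.
The value of a disjunctive sum is the nim-sum of the parts.
Combined value = 6 ⊕ 1 = 7.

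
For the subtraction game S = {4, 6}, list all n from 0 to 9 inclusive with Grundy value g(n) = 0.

0, 1, 2, 3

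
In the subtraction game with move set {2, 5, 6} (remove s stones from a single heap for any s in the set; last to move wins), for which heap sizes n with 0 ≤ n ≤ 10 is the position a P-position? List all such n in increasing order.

0, 1, 4, 8

Compute g(0), g(1), … for moves {2, 5, 6}:
k:     0  1  2  3  4  5  6  7  8  9 10
g(k):  0  0  1  1  0  2  1  3  0  2  1
The P-positions (g = 0) in 0..10 are 0, 1, 4, 8.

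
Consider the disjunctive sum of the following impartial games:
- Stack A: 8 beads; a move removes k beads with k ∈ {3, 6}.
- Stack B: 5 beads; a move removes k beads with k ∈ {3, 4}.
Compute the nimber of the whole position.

3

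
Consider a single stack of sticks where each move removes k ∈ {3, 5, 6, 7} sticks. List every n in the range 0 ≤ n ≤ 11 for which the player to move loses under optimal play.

0, 1, 2, 10, 11

Compute g(0), g(1), … for moves {3, 5, 6, 7}:
k:     0  1  2  3  4  5  6  7  8  9 10 11
g(k):  0  0  0  1  1  1  2  2  2  3  0  0
The P-positions (g = 0) in 0..11 are 0, 1, 2, 10, 11.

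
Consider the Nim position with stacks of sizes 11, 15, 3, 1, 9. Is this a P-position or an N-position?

Compute the nim-sum pairwise:
11 XOR 15 = 4
4 XOR 3 = 7
7 XOR 1 = 6
6 XOR 9 = 15
The nim-sum is 15 ≠ 0, so this is an N-position: the player to move can win.

N-position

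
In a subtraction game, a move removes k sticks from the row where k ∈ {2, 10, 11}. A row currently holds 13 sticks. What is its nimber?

Grundy values for subtraction set {2, 10, 11}:
g(0) = mex{} = 0
g(1) = mex{} = 0
g(2) = mex{0} = 1
g(3) = mex{0} = 1
g(4) = mex{1} = 0
g(5) = mex{1} = 0
g(6) = mex{0} = 1
g(7) = mex{0} = 1
g(8) = mex{1} = 0
g(9) = mex{1} = 0
g(10) = mex{0} = 1
g(11) = mex{0} = 1
g(12) = mex{0,1} = 2
g(13) = mex{1} = 0
So g(13) = 0.

0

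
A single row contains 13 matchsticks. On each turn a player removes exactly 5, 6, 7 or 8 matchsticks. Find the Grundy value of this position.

0

Build the Grundy sequence with g(k) = mex{g(k−s) : s ∈ {5, 6, 7, 8}, s ≤ k}:
k:     0  1  2  3  4  5  6  7  8  9 10 11 12 13
g(k):  0  0  0  0  0  1  1  1  1  1  2  2  2  0
So g(13) = 0.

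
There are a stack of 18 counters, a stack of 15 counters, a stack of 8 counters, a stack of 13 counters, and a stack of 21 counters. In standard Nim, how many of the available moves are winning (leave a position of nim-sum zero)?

3

Compute the nim-sum pairwise:
18 XOR 15 = 29
29 XOR 8 = 21
21 XOR 13 = 24
24 XOR 21 = 13
The overall nim-sum is X = 13. A stack of size p has a winning move iff p XOR X < p (reduce it to p XOR X).
  18: 18 XOR 13 = 31 ≥ 18 — no move.
  15: 15 XOR 13 = 2 < 15 — winning move (to 2).
  8: 8 XOR 13 = 5 < 8 — winning move (to 5).
  13: 13 XOR 13 = 0 < 13 — winning move (to 0).
  21: 21 XOR 13 = 24 ≥ 21 — no move.
That gives 3 winning moves.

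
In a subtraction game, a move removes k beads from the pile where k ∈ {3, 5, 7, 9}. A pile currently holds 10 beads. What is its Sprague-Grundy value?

Build the Grundy sequence with g(k) = mex{g(k−s) : s ∈ {3, 5, 7, 9}, s ≤ k}:
k:     0  1  2  3  4  5  6  7  8  9 10
g(k):  0  0  0  1  1  1  2  2  2  3  3
So g(10) = 3.

3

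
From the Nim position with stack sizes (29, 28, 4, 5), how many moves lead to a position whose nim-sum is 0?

Compute the nim-sum pairwise:
29 ⊕ 28 = 1
1 ⊕ 4 = 5
5 ⊕ 5 = 0
The nim-sum is already 0, so every move leaves a nonzero nim-sum — there are no winning moves.

0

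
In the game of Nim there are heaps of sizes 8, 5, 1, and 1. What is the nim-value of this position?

Bitwise XOR of the heap sizes:
  1000  (8)
  0101  (5)
  0001  (1)
  0001  (1)
  ----
  1101  (13)

13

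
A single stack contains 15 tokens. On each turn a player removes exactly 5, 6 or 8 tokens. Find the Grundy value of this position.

0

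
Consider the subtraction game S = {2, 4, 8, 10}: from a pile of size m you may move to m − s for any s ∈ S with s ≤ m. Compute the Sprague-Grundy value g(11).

Build the Grundy sequence with g(k) = mex{g(k−s) : s ∈ {2, 4, 8, 10}, s ≤ k}:
g(0) = mex{} = 0
g(1) = mex{} = 0
g(2) = mex{0} = 1
g(3) = mex{0} = 1
g(4) = mex{0,1} = 2
g(5) = mex{0,1} = 2
g(6) = mex{1,2} = 0
g(7) = mex{1,2} = 0
g(8) = mex{0,2} = 1
g(9) = mex{0,2} = 1
g(10) = mex{0,1} = 2
g(11) = mex{0,1} = 2
So g(11) = 2.

2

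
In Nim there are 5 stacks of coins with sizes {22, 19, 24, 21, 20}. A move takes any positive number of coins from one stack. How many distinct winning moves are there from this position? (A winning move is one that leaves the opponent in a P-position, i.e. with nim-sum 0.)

In binary:
  10110  (22)
  10011  (19)
  11000  (24)
  10101  (21)
  10100  (20)
  -----
  11100  (28)
The overall nim-sum is X = 28. A stack of size p has a winning move iff p XOR X < p (reduce it to p XOR X).
  22: 22 XOR 28 = 10 < 22 — winning move (to 10).
  19: 19 XOR 28 = 15 < 19 — winning move (to 15).
  24: 24 XOR 28 = 4 < 24 — winning move (to 4).
  21: 21 XOR 28 = 9 < 21 — winning move (to 9).
  20: 20 XOR 28 = 8 < 20 — winning move (to 8).
That gives 5 winning moves.

5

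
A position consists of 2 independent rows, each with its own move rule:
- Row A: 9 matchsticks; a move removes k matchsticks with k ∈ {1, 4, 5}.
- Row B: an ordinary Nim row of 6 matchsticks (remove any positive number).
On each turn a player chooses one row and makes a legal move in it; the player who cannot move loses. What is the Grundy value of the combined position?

Build the Grundy sequence for row A with g(k) = mex{g(k−s) : s ∈ {1, 4, 5}, s ≤ k}:
g(0) = mex{} = 0
g(1) = mex{0} = 1
g(2) = mex{1} = 0
g(3) = mex{0} = 1
g(4) = mex{0,1} = 2
g(5) = mex{0,1,2} = 3
g(6) = mex{0,1,3} = 2
g(7) = mex{0,1,2} = 3
g(8) = mex{1,2,3} = 0
g(9) = mex{0,2,3} = 1
So g(9) = 1.
Row B is a plain Nim row of size 6, so its Grundy value is 6.
The value of a disjunctive sum is the nim-sum of the parts.
Combined value = 1 XOR 6 = 7.

7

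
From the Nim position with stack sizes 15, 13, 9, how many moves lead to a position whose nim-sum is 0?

3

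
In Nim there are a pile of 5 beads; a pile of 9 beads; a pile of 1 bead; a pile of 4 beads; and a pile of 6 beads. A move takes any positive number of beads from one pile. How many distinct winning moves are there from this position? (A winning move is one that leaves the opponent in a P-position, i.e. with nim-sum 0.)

1

Write each in binary and XOR column by column:
  0101  (5)
  1001  (9)
  0001  (1)
  0100  (4)
  0110  (6)
  ----
  1111  (15)
The overall nim-sum is X = 15. A pile of size p has a winning move iff p XOR X < p (reduce it to p XOR X).
  5: 5 XOR 15 = 10 ≥ 5 — no move.
  9: 9 XOR 15 = 6 < 9 — winning move (to 6).
  1: 1 XOR 15 = 14 ≥ 1 — no move.
  4: 4 XOR 15 = 11 ≥ 4 — no move.
  6: 6 XOR 15 = 9 ≥ 6 — no move.
That gives 1 winning move.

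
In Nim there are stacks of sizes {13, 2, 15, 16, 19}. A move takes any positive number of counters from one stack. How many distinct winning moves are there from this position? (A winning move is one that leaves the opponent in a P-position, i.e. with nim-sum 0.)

Compute the nim-sum pairwise:
13 ⊕ 2 = 15
15 ⊕ 15 = 0
0 ⊕ 16 = 16
16 ⊕ 19 = 3
The overall nim-sum is X = 3. A stack of size p has a winning move iff p XOR X < p (reduce it to p XOR X).
  13: 13 XOR 3 = 14 ≥ 13 — no move.
  2: 2 XOR 3 = 1 < 2 — winning move (to 1).
  15: 15 XOR 3 = 12 < 15 — winning move (to 12).
  16: 16 XOR 3 = 19 ≥ 16 — no move.
  19: 19 XOR 3 = 16 < 19 — winning move (to 16).
That gives 3 winning moves.

3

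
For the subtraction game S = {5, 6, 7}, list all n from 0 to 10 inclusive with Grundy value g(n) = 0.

Grundy values for subtraction set {5, 6, 7}:
k:     0  1  2  3  4  5  6  7  8  9 10
g(k):  0  0  0  0  0  1  1  1  1  1  2
The P-positions (g = 0) in 0..10 are 0, 1, 2, 3, 4.

0, 1, 2, 3, 4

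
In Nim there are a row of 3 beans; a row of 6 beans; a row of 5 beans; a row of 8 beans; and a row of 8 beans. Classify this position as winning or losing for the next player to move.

Compute the nim-sum pairwise:
3 ⊕ 6 = 5
5 ⊕ 5 = 0
0 ⊕ 8 = 8
8 ⊕ 8 = 0
The nim-sum is 0, so this is a P-position: the player to move is in a losing position under optimal play.

Losing position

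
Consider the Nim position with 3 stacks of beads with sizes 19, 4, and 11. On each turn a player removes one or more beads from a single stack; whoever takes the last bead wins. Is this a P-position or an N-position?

N-position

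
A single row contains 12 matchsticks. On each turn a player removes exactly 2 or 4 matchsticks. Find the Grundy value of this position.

0

Grundy values for subtraction set {2, 4}:
g(0) = mex{} = 0
g(1) = mex{} = 0
g(2) = mex{0} = 1
g(3) = mex{0} = 1
g(4) = mex{0,1} = 2
g(5) = mex{0,1} = 2
g(6) = mex{1,2} = 0
g(7) = mex{1,2} = 0
g(8) = mex{0,2} = 1
g(9) = mex{0,2} = 1
g(10) = mex{0,1} = 2
g(11) = mex{0,1} = 2
g(12) = mex{1,2} = 0
So g(12) = 0.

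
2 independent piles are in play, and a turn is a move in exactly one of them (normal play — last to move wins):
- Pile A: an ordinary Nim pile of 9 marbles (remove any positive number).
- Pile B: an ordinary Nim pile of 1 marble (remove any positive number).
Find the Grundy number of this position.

Pile A is a plain Nim pile of size 9, so its Grundy value is 9.
Pile B is a plain Nim pile of size 1, so its Grundy value is 1.
The value of a disjunctive sum is the nim-sum of the parts.
Combined value = 9 XOR 1 = 8.

8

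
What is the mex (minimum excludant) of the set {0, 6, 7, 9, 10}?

0 is in the set but 1 is not, so the mex is 1.

1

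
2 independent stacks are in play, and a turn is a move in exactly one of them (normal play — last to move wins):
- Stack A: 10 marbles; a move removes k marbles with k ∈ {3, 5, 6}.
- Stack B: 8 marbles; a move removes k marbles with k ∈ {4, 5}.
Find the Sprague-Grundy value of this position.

2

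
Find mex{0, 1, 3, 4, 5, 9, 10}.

The values 0, 1 are all present; 2 is the first non-negative integer missing from the set.

2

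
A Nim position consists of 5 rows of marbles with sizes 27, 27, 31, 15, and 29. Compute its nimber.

13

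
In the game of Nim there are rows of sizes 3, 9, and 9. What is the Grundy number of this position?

3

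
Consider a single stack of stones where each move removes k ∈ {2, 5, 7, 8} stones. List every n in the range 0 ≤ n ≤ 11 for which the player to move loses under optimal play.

0, 1, 4, 10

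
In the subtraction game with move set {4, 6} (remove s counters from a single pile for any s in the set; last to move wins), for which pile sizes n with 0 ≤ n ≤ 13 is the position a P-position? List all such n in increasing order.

0, 1, 2, 3, 10, 11, 12, 13

Compute g(0), g(1), … for moves {4, 6}:
g(0) = mex{} = 0
g(1) = mex{} = 0
g(2) = mex{} = 0
g(3) = mex{} = 0
g(4) = mex{0} = 1
g(5) = mex{0} = 1
g(6) = mex{0} = 1
g(7) = mex{0} = 1
g(8) = mex{0,1} = 2
g(9) = mex{0,1} = 2
g(10) = mex{1} = 0
g(11) = mex{1} = 0
g(12) = mex{1,2} = 0
g(13) = mex{1,2} = 0
The P-positions (g = 0) in 0..13 are 0, 1, 2, 3, 10, 11, 12, 13.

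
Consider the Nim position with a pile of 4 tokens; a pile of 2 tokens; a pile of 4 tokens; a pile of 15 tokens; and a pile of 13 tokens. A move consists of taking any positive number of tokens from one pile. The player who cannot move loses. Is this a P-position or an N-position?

P-position

Nim-sum: 4 ^ 2 ^ 4 ^ 15 ^ 13 = 0.
The nim-sum is 0, so this is a P-position: the player to move is in a losing position under optimal play.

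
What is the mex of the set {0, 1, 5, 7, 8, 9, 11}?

2

The values 0, 1 are all present; 2 is the first non-negative integer missing from the set.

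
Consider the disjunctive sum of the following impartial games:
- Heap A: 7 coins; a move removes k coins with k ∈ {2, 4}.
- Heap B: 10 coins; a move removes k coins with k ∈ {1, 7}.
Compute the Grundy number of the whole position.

0

For heap A, compute g(0), g(1), … with moves {2, 4}:
k:     0  1  2  3  4  5  6  7
g(k):  0  0  1  1  2  2  0  0
So g(7) = 0.
Grundy values for heap B (subtraction set {1, 7}):
k:     0  1  2  3  4  5  6  7  8  9 10
g(k):  0  1  0  1  0  1  0  1  0  1  0
So g(10) = 0.
The value of a disjunctive sum is the nim-sum of the parts.
Combined value = 0 ⊕ 0 = 0.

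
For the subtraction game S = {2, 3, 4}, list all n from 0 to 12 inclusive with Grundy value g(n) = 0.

Compute g(0), g(1), … for moves {2, 3, 4}:
g(0) = mex{} = 0
g(1) = mex{} = 0
g(2) = mex{0} = 1
g(3) = mex{0} = 1
g(4) = mex{0,1} = 2
g(5) = mex{0,1} = 2
g(6) = mex{1,2} = 0
g(7) = mex{1,2} = 0
g(8) = mex{0,2} = 1
g(9) = mex{0,2} = 1
g(10) = mex{0,1} = 2
g(11) = mex{0,1} = 2
g(12) = mex{1,2} = 0
The P-positions (g = 0) in 0..12 are 0, 1, 6, 7, 12.

0, 1, 6, 7, 12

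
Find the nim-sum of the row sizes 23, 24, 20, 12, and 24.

Compute the nim-sum pairwise:
23 ⊕ 24 = 15
15 ⊕ 20 = 27
27 ⊕ 12 = 23
23 ⊕ 24 = 15

15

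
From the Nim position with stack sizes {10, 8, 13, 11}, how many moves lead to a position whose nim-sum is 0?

1

Bitwise XOR of the heap sizes:
  1010  (10)
  1000  (8)
  1101  (13)
  1011  (11)
  ----
  0100  (4)
The overall nim-sum is X = 4. A stack of size p has a winning move iff p XOR X < p (reduce it to p XOR X).
  10: 10 XOR 4 = 14 ≥ 10 — no move.
  8: 8 XOR 4 = 12 ≥ 8 — no move.
  13: 13 XOR 4 = 9 < 13 — winning move (to 9).
  11: 11 XOR 4 = 15 ≥ 11 — no move.
That gives 1 winning move.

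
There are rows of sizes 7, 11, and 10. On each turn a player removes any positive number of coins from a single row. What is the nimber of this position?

Nim-sum: 7 ⊕ 11 ⊕ 10 = 6.

6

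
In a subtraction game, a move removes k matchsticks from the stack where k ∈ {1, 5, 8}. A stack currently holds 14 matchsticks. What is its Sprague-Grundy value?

1

Grundy values for subtraction set {1, 5, 8}:
k:     0  1  2  3  4  5  6  7  8  9 10 11 12 13 14
g(k):  0  1  0  1  0  1  0  1  2  3  2  3  2  0  1
So g(14) = 1.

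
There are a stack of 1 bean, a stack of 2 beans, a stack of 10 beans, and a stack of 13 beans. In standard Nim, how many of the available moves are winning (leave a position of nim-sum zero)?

1

Compute the nim-sum pairwise:
1 ^ 2 = 3
3 ^ 10 = 9
9 ^ 13 = 4
The overall nim-sum is X = 4. A stack of size p has a winning move iff p XOR X < p (reduce it to p XOR X).
  1: 1 XOR 4 = 5 ≥ 1 — no move.
  2: 2 XOR 4 = 6 ≥ 2 — no move.
  10: 10 XOR 4 = 14 ≥ 10 — no move.
  13: 13 XOR 4 = 9 < 13 — winning move (to 9).
That gives 1 winning move.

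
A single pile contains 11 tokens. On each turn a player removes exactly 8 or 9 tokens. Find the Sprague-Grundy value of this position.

1

Compute g(0), g(1), … for moves {8, 9}:
g(0) = mex{} = 0
g(1) = mex{} = 0
g(2) = mex{} = 0
g(3) = mex{} = 0
g(4) = mex{} = 0
g(5) = mex{} = 0
g(6) = mex{} = 0
g(7) = mex{} = 0
g(8) = mex{0} = 1
g(9) = mex{0} = 1
g(10) = mex{0} = 1
g(11) = mex{0} = 1
So g(11) = 1.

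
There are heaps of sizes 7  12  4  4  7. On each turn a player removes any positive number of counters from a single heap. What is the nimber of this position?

12

Nim-sum: 7 ⊕ 12 ⊕ 4 ⊕ 4 ⊕ 7 = 12.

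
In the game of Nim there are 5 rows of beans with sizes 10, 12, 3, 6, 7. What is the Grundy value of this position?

Nim-sum: 10 XOR 12 XOR 3 XOR 6 XOR 7 = 4.

4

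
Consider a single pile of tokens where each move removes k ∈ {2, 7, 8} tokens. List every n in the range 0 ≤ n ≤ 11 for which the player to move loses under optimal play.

0, 1, 4, 5, 10

Grundy values for subtraction set {2, 7, 8}:
g(0) = mex{} = 0
g(1) = mex{} = 0
g(2) = mex{0} = 1
g(3) = mex{0} = 1
g(4) = mex{1} = 0
g(5) = mex{1} = 0
g(6) = mex{0} = 1
g(7) = mex{0} = 1
g(8) = mex{0,1} = 2
g(9) = mex{0,1} = 2
g(10) = mex{1,2} = 0
g(11) = mex{0,1,2} = 3
The P-positions (g = 0) in 0..11 are 0, 1, 4, 5, 10.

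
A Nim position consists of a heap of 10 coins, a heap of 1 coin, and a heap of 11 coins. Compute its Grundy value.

0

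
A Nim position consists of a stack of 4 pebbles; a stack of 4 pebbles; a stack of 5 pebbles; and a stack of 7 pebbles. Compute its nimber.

In binary:
  100  (4)
  100  (4)
  101  (5)
  111  (7)
  ---
  010  (2)

2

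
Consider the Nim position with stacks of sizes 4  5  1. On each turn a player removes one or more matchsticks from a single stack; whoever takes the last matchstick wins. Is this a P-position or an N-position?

In binary:
  100  (4)
  101  (5)
  001  (1)
  ---
  000  (0)
The nim-sum is 0, so this is a P-position: the player to move is in a losing position under optimal play.

P-position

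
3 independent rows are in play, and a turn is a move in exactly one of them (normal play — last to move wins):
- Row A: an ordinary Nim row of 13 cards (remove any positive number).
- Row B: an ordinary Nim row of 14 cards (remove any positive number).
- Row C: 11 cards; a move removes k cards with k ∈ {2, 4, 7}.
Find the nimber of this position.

2

Row A is a plain Nim row of size 13, so its Grundy value is 13.
Row B is a plain Nim row of size 14, so its Grundy value is 14.
Grundy values for row C (subtraction set {2, 4, 7}):
g(0) = mex{} = 0
g(1) = mex{} = 0
g(2) = mex{0} = 1
g(3) = mex{0} = 1
g(4) = mex{0,1} = 2
g(5) = mex{0,1} = 2
g(6) = mex{1,2} = 0
g(7) = mex{0,1,2} = 3
g(8) = mex{0,2} = 1
g(9) = mex{1,2,3} = 0
g(10) = mex{0,1} = 2
g(11) = mex{0,2,3} = 1
So g(11) = 1.
The value of a disjunctive sum is the nim-sum of the parts.
Combined value = 13 ⊕ 14 ⊕ 1 = 2.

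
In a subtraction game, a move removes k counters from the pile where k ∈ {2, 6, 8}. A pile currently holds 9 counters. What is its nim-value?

2

Build the Grundy sequence with g(k) = mex{g(k−s) : s ∈ {2, 6, 8}, s ≤ k}:
g(0) = mex{} = 0
g(1) = mex{} = 0
g(2) = mex{0} = 1
g(3) = mex{0} = 1
g(4) = mex{1} = 0
g(5) = mex{1} = 0
g(6) = mex{0} = 1
g(7) = mex{0} = 1
g(8) = mex{0,1} = 2
g(9) = mex{0,1} = 2
So g(9) = 2.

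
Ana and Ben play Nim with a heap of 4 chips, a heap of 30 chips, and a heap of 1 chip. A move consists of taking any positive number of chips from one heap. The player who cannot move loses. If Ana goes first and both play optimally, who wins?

Ana wins

Nim-sum: 4 XOR 30 XOR 1 = 27.
The nim-sum is 27 ≠ 0, so this is an N-position: the player to move can win; Ana has a winning move.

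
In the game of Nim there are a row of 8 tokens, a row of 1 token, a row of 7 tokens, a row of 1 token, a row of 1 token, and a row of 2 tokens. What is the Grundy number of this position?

12

Nim-sum: 8 ^ 1 ^ 7 ^ 1 ^ 1 ^ 2 = 12.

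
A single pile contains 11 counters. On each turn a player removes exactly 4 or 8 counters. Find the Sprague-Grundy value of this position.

2

Grundy values for subtraction set {4, 8}:
k:     0  1  2  3  4  5  6  7  8  9 10 11
g(k):  0  0  0  0  1  1  1  1  2  2  2  2
So g(11) = 2.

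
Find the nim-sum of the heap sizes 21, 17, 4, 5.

5

Nim-sum: 21 ^ 17 ^ 4 ^ 5 = 5.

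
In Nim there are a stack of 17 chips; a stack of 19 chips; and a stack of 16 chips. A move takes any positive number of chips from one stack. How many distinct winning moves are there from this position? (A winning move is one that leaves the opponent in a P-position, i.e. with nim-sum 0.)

3

Bitwise XOR of the heap sizes:
  10001  (17)
  10011  (19)
  10000  (16)
  -----
  10010  (18)
The overall nim-sum is X = 18. A stack of size p has a winning move iff p XOR X < p (reduce it to p XOR X).
  17: 17 XOR 18 = 3 < 17 — winning move (to 3).
  19: 19 XOR 18 = 1 < 19 — winning move (to 1).
  16: 16 XOR 18 = 2 < 16 — winning move (to 2).
That gives 3 winning moves.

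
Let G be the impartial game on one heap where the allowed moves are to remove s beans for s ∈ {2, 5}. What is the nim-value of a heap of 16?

Build the Grundy sequence with g(k) = mex{g(k−s) : s ∈ {2, 5}, s ≤ k}:
k:     0  1  2  3  4  5  6  7  8  9 10 11 12 13 14 15 16
g(k):  0  0  1  1  0  2  1  0  0  1  1  0  2  1  0  0  1
So g(16) = 1.

1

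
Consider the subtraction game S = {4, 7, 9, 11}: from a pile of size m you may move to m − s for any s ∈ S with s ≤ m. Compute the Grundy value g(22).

1

Compute g(0), g(1), … for moves {4, 7, 9, 11}:
k:     0  1  2  3  4  5  6  7  8  9 10 11 12 13 14 15 16 17 18 19 20 21 22
g(k):  0  0  0  0  1  1  1  1  2  2  2  2  3  3  3  0  0  0  0  1  1  1  1
So g(22) = 1.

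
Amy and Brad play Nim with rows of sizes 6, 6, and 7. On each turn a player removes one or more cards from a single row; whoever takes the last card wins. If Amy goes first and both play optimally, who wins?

Amy wins

Compute the nim-sum pairwise:
6 ⊕ 6 = 0
0 ⊕ 7 = 7
The nim-sum is 7 ≠ 0, so this is an N-position: the player to move can win; Amy has a winning move.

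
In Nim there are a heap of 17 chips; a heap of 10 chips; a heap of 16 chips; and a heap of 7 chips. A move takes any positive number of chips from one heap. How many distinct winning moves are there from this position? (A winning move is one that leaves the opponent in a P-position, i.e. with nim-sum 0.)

Nim-sum: 17 ⊕ 10 ⊕ 16 ⊕ 7 = 12.
The overall nim-sum is X = 12. A heap of size p has a winning move iff p XOR X < p (reduce it to p XOR X).
  17: 17 XOR 12 = 29 ≥ 17 — no move.
  10: 10 XOR 12 = 6 < 10 — winning move (to 6).
  16: 16 XOR 12 = 28 ≥ 16 — no move.
  7: 7 XOR 12 = 11 ≥ 7 — no move.
That gives 1 winning move.

1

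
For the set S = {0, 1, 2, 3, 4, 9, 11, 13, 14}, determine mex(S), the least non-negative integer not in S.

5

The values 0, 1, 2, 3, 4 are all present; 5 is the first non-negative integer missing from the set.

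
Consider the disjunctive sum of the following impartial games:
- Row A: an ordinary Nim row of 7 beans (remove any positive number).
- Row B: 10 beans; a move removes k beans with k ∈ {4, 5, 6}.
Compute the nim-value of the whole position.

7

Row A is a plain Nim row of size 7, so its Grundy value is 7.
For row B, compute g(0), g(1), … with moves {4, 5, 6}:
g(0) = mex{} = 0
g(1) = mex{} = 0
g(2) = mex{} = 0
g(3) = mex{} = 0
g(4) = mex{0} = 1
g(5) = mex{0} = 1
g(6) = mex{0} = 1
g(7) = mex{0} = 1
g(8) = mex{0,1} = 2
g(9) = mex{0,1} = 2
g(10) = mex{1} = 0
So g(10) = 0.
By the Sprague-Grundy theorem, the Grundy value of a sum of independent games is the XOR of the component values.
Combined value = 7 ⊕ 0 = 7.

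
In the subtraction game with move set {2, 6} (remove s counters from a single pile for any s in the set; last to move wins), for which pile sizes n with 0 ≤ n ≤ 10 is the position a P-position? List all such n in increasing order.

0, 1, 4, 5, 8, 9

Grundy values for subtraction set {2, 6}:
k:     0  1  2  3  4  5  6  7  8  9 10
g(k):  0  0  1  1  0  0  1  1  0  0  1
The P-positions (g = 0) in 0..10 are 0, 1, 4, 5, 8, 9.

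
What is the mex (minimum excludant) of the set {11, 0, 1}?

2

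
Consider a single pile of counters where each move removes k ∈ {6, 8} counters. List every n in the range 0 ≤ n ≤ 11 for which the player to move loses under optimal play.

0, 1, 2, 3, 4, 5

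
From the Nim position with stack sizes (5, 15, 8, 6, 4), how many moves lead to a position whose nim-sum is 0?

0

Compute the nim-sum pairwise:
5 ^ 15 = 10
10 ^ 8 = 2
2 ^ 6 = 4
4 ^ 4 = 0
The nim-sum is already 0, so every move leaves a nonzero nim-sum — there are no winning moves.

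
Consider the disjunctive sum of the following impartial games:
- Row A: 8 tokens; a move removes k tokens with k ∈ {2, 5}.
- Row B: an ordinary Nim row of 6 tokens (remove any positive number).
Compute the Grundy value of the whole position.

6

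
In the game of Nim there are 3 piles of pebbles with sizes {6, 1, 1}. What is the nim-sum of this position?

6

In binary:
  110  (6)
  001  (1)
  001  (1)
  ---
  110  (6)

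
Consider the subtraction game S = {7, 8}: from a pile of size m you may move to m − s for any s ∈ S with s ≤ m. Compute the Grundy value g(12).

1

Grundy values for subtraction set {7, 8}:
k:     0  1  2  3  4  5  6  7  8  9 10 11 12
g(k):  0  0  0  0  0  0  0  1  1  1  1  1  1
So g(12) = 1.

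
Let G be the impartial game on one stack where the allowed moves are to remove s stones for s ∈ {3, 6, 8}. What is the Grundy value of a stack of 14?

Compute g(0), g(1), … for moves {3, 6, 8}:
g(0) = mex{} = 0
g(1) = mex{} = 0
g(2) = mex{} = 0
g(3) = mex{0} = 1
g(4) = mex{0} = 1
g(5) = mex{0} = 1
g(6) = mex{0,1} = 2
g(7) = mex{0,1} = 2
g(8) = mex{0,1} = 2
g(9) = mex{0,1,2} = 3
g(10) = mex{0,1,2} = 3
g(11) = mex{1,2} = 0
g(12) = mex{1,2,3} = 0
g(13) = mex{1,2,3} = 0
g(14) = mex{0,2} = 1
So g(14) = 1.

1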